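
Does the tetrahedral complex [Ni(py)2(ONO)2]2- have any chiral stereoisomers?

no

All four vertices of a tetrahedron are equivalent and mutually adjacent, so cis/trans isomerism cannot arise.
Only one geometric arrangement is possible.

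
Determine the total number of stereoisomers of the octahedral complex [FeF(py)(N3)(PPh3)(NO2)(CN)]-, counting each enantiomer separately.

The six octahedral sites form three mutually perpendicular trans pairs.
Placing the ligands in turn and identifying arrangements related by rotation or reflection leaves 15 distinct geometric isomers.
Of these, 15 lack any improper symmetry element and so occur as enantiomeric pairs, giving 15 + 15 = 30 stereoisomers in total.

30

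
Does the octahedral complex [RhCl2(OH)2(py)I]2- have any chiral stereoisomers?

The distinct arrangements are (6 in all): Cl trans, OH cis; Cl trans, OH trans; Cl cis, OH cis (3 arrangements, 2 chiral); Cl cis, OH trans.
Of these, 2 lack any improper symmetry element and so occur as enantiomeric pairs, giving 6 + 2 = 8 stereoisomers in total.

yes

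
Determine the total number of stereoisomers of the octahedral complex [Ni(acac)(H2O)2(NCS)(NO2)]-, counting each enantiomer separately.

The six octahedral sites form three mutually perpendicular trans pairs.
Each acac is bidentate and must span two cis positions.
The distinct arrangements are (4 in all): H2O trans; H2O cis (3 arrangements, 2 chiral).
Of these, 2 lack any improper symmetry element and so occur as enantiomeric pairs, giving 4 + 2 = 6 stereoisomers in total.

6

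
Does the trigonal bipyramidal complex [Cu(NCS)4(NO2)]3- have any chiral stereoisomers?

In a trigonal bipyramid the two axial positions differ from the three equatorial ones.
There are 2 geometric isomers: NO2 equatorial; NO2 axial.
Each arrangement has an internal mirror plane or centre of symmetry, so none is chiral.

no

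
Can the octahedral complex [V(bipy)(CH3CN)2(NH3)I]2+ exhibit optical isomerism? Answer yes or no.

yes

The six octahedral sites form three mutually perpendicular trans pairs.
Each bipy is bidentate and must span two cis positions.
Systematic placement gives 4 geometric isomers: CH3CN trans; CH3CN cis (3 arrangements, 2 chiral).
Of these, 2 lack any improper symmetry element and so occur as enantiomeric pairs, giving 4 + 2 = 6 stereoisomers in total.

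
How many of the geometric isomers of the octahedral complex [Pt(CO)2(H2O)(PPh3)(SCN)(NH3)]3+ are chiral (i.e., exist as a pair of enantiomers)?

An octahedron has six vertices in three trans pairs; every non-trans pair is cis.
Placing the ligands in turn and identifying arrangements related by rotation or reflection leaves 9 distinct geometric isomers.
Of these, 6 lack any improper symmetry element and so occur as enantiomeric pairs, giving 9 + 6 = 15 stereoisomers in total.

6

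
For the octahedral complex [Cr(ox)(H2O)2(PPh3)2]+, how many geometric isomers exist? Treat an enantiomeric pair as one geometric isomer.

In an octahedral complex each vertex has one trans partner and four cis neighbours.
Each ox is bidentate and must span two cis positions.
Systematic placement gives 3 geometric isomers: H2O trans, PPh3 cis; H2O cis, PPh3 cis (chiral); H2O cis, PPh3 trans.

3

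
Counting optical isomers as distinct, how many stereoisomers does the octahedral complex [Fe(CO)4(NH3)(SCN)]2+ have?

2

The six octahedral sites form three mutually perpendicular trans pairs.
There are 2 geometric isomers: NH3 and SCN mutually trans; NH3 and SCN mutually cis.
Each arrangement has an internal mirror plane or centre of symmetry, so none is chiral.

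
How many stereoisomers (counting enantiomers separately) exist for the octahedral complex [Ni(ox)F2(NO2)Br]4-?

The six octahedral sites form three mutually perpendicular trans pairs.
Each ox is bidentate and must span two cis positions.
Systematic placement gives 4 geometric isomers: F cis (3 arrangements, 2 chiral); F trans.
Of these, 2 lack any improper symmetry element and so occur as enantiomeric pairs, giving 4 + 2 = 6 stereoisomers in total.

6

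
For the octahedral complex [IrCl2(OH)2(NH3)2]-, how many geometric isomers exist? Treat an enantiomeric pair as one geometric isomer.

The six octahedral sites form three mutually perpendicular trans pairs.
Systematic placement gives 5 geometric isomers: Cl trans, OH trans, NH3 trans; Cl trans, OH cis, NH3 cis; Cl cis, OH trans, NH3 cis; Cl cis, OH cis, NH3 cis (chiral); Cl cis, OH cis, NH3 trans.

5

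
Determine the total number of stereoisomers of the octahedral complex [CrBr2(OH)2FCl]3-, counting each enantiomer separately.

8

An octahedron has six vertices in three trans pairs; every non-trans pair is cis.
Working through the distinct placements yields 6 geometric isomers: Br trans, OH trans; Br trans, OH cis; Br cis, OH trans; Br cis, OH cis (3 arrangements, 2 chiral).
Of these, 2 lack any improper symmetry element and so occur as enantiomeric pairs, giving 6 + 2 = 8 stereoisomers in total.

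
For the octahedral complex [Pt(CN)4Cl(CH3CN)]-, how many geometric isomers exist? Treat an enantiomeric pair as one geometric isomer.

In an octahedral complex each vertex has one trans partner and four cis neighbours.
The distinct arrangements are (2 in all): Cl and CH3CN mutually cis; Cl and CH3CN mutually trans.

2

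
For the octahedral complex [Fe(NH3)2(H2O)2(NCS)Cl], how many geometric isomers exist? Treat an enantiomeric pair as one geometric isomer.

An octahedron has six vertices in three trans pairs; every non-trans pair is cis.
There are 6 geometric isomers: NH3 trans, H2O cis; NH3 cis, H2O cis (3 arrangements, 2 chiral); NH3 trans, H2O trans; NH3 cis, H2O trans.

6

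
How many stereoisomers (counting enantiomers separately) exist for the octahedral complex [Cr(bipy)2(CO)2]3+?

An octahedron has six vertices in three trans pairs; every non-trans pair is cis.
Each bipy is bidentate and must span two cis positions.
There are 2 geometric isomers: CO trans; CO cis (chiral).
One of these lacks any improper symmetry element and so occurs as an enantiomeric pair, giving 2 + 1 = 3 stereoisomers in total.

3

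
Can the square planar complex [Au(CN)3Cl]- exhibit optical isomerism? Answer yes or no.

no

In a square planar complex each vertex has one trans partner and two cis neighbours.
Only one geometric arrangement is possible.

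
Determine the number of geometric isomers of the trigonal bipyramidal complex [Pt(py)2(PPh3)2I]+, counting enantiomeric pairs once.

A trigonal bipyramid has two axial and three equatorial sites, which are chemically inequivalent.
Exhaustive case analysis gives 5 geometric isomers.

5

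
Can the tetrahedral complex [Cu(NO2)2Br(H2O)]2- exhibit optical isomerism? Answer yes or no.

All four vertices of a tetrahedron are equivalent and mutually adjacent, so cis/trans isomerism cannot arise.
Only one geometric arrangement is possible.

no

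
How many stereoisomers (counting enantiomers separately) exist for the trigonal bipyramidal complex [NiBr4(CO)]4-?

2

In a trigonal bipyramid the two axial positions differ from the three equatorial ones.
There are 2 geometric isomers: CO equatorial; CO axial.
Each arrangement has an internal mirror plane or centre of symmetry, so none is chiral.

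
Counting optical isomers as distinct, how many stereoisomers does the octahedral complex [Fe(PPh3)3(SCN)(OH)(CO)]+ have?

5

Systematic placement gives 4 geometric isomers: PPh3 mer (3 arrangements); PPh3 fac (chiral).
One of these lacks any improper symmetry element and so occurs as an enantiomeric pair, giving 4 + 1 = 5 stereoisomers in total.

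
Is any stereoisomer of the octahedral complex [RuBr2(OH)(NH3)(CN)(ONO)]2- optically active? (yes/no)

yes

The six octahedral sites form three mutually perpendicular trans pairs.
Placing the ligands in turn and identifying arrangements related by rotation or reflection leaves 9 distinct geometric isomers.
Of these, 6 lack any improper symmetry element and so occur as enantiomeric pairs, giving 9 + 6 = 15 stereoisomers in total.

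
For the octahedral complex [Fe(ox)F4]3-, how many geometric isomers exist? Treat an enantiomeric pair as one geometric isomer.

1

The six octahedral sites form three mutually perpendicular trans pairs.
Each ox is bidentate and must span two cis positions.
Only one geometric arrangement is possible.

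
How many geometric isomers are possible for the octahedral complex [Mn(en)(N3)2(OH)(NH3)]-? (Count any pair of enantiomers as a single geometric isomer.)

Each en is bidentate and must span two cis positions.
There are 4 geometric isomers: N3 trans; N3 cis (3 arrangements, 2 chiral).

4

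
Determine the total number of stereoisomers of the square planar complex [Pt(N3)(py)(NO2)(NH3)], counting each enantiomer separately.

In a square planar complex each vertex has one trans partner and two cis neighbours.
Working through the distinct placements yields 3 geometric isomers: (N3/NO2 trans, NH3/py trans); (N3/py trans, NH3/NO2 trans); (N3/NH3 trans, NO2/py trans).
Each arrangement has an internal mirror plane or centre of symmetry, so none is chiral.

3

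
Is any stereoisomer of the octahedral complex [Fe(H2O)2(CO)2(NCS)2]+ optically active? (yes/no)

An octahedron has six vertices in three trans pairs; every non-trans pair is cis.
Systematic placement gives 5 geometric isomers: H2O trans, CO trans, NCS trans; H2O cis, CO trans, NCS cis; H2O cis, CO cis, NCS trans; H2O cis, CO cis, NCS cis (chiral); H2O trans, CO cis, NCS cis.
One of these lacks any improper symmetry element and so occurs as an enantiomeric pair, giving 5 + 1 = 6 stereoisomers in total.

yes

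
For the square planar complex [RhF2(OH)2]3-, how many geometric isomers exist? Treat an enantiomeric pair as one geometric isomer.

In a square planar complex each vertex has one trans partner and two cis neighbours.
Working through the distinct placements yields 2 geometric isomers: F cis; F trans.

2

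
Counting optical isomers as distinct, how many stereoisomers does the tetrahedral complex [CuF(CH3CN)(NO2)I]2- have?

2

In a tetrahedral complex all four positions are equivalent and every pair of ligands is adjacent — there is no cis/trans distinction.
Only one geometric arrangement is possible; it has no improper symmetry element, so it exists as a pair of enantiomers (2 stereoisomers).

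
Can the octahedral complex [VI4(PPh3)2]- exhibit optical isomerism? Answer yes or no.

An octahedron has six vertices in three trans pairs; every non-trans pair is cis.
Working through the distinct placements yields 2 geometric isomers: PPh3 trans; PPh3 cis.
Each arrangement has an internal mirror plane or centre of symmetry, so none is chiral.

no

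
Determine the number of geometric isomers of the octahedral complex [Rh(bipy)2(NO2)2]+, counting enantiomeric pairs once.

In an octahedral complex each vertex has one trans partner and four cis neighbours.
Each bipy is bidentate and must span two cis positions.
The distinct arrangements are (2 in all): NO2 trans; NO2 cis (chiral).

2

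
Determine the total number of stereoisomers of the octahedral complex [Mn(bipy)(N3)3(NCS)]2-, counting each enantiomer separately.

2

Each bipy is bidentate and must span two cis positions.
The distinct arrangements are (2 in all): N3 mer; N3 fac.
Each arrangement has an internal mirror plane or centre of symmetry, so none is chiral.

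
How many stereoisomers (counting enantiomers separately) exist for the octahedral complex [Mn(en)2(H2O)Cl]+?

3

An octahedron has six vertices in three trans pairs; every non-trans pair is cis.
Each en is bidentate and must span two cis positions.
The distinct arrangements are (2 in all): H2O and Cl mutually trans; H2O and Cl mutually cis (chiral).
One of these lacks any improper symmetry element and so occurs as an enantiomeric pair, giving 2 + 1 = 3 stereoisomers in total.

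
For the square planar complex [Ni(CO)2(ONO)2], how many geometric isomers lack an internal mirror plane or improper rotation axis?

A square has two trans pairs of vertices; adjacent vertices are cis.
Working through the distinct placements yields 2 geometric isomers: CO cis; CO trans.
Each arrangement has an internal mirror plane or centre of symmetry, so none is chiral.

0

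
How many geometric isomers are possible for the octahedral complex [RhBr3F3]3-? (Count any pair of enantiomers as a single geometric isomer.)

2

Systematic placement gives 2 geometric isomers: Br mer; Br fac.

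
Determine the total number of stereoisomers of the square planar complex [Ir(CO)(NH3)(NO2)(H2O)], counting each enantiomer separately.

3

In a square planar complex each vertex has one trans partner and two cis neighbours.
There are 3 geometric isomers: (CO/NH3 trans, H2O/NO2 trans); (CO/NO2 trans, H2O/NH3 trans); (CO/H2O trans, NH3/NO2 trans).
Each arrangement has an internal mirror plane or centre of symmetry, so none is chiral.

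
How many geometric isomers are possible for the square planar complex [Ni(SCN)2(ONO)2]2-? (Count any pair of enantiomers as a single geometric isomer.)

2

A square has two trans pairs of vertices; adjacent vertices are cis.
Systematic placement gives 2 geometric isomers: SCN cis; SCN trans.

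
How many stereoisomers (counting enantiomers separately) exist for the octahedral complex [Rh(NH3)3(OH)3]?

2

In an octahedral complex each vertex has one trans partner and four cis neighbours.
There are 2 geometric isomers: NH3 mer; NH3 fac.
Each arrangement has an internal mirror plane or centre of symmetry, so none is chiral.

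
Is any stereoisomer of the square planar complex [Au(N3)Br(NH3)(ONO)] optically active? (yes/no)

no

Working through the distinct placements yields 3 geometric isomers: (Br/NH3 trans, N3/ONO trans); (Br/ONO trans, N3/NH3 trans); (Br/N3 trans, NH3/ONO trans).
Each arrangement has an internal mirror plane or centre of symmetry, so none is chiral.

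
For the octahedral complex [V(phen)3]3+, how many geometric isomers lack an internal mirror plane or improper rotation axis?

1

The six octahedral sites form three mutually perpendicular trans pairs.
Each phen is bidentate and must span two cis positions.
Only one geometric arrangement is possible; it has no improper symmetry element, so it exists as a pair of enantiomers (2 stereoisomers).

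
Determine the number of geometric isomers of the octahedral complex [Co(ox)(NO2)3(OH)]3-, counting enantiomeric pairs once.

In an octahedral complex each vertex has one trans partner and four cis neighbours.
Each ox is bidentate and must span two cis positions.
Systematic placement gives 2 geometric isomers: NO2 mer; NO2 fac.

2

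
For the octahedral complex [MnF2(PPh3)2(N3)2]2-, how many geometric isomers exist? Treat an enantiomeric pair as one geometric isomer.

5

An octahedron has six vertices in three trans pairs; every non-trans pair is cis.
Working through the distinct placements yields 5 geometric isomers: F trans, PPh3 trans, N3 trans; F trans, PPh3 cis, N3 cis; F cis, PPh3 trans, N3 cis; F cis, PPh3 cis, N3 cis (chiral); F cis, PPh3 cis, N3 trans.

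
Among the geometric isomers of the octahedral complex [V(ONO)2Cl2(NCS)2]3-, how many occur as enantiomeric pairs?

An octahedron has six vertices in three trans pairs; every non-trans pair is cis.
Systematic placement gives 5 geometric isomers: ONO trans, Cl trans, NCS trans; ONO cis, Cl trans, NCS cis; ONO trans, Cl cis, NCS cis; ONO cis, Cl cis, NCS cis (chiral); ONO cis, Cl cis, NCS trans.
One of these lacks any improper symmetry element and so occurs as an enantiomeric pair, giving 5 + 1 = 6 stereoisomers in total.

1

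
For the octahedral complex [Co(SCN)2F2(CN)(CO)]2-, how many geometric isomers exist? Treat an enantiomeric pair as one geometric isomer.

6

An octahedron has six vertices in three trans pairs; every non-trans pair is cis.
Working through the distinct placements yields 6 geometric isomers: SCN trans, F trans; SCN cis, F cis (3 arrangements, 2 chiral); SCN trans, F cis; SCN cis, F trans.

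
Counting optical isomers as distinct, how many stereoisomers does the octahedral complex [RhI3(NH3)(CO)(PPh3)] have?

There are 4 geometric isomers: I mer (3 arrangements); I fac (chiral).
One of these lacks any improper symmetry element and so occurs as an enantiomeric pair, giving 4 + 1 = 5 stereoisomers in total.

5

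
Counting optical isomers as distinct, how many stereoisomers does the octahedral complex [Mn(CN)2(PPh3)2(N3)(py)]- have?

An octahedron has six vertices in three trans pairs; every non-trans pair is cis.
The distinct arrangements are (6 in all): CN trans, PPh3 cis; CN trans, PPh3 trans; CN cis, PPh3 cis (3 arrangements, 2 chiral); CN cis, PPh3 trans.
Of these, 2 lack any improper symmetry element and so occur as enantiomeric pairs, giving 6 + 2 = 8 stereoisomers in total.

8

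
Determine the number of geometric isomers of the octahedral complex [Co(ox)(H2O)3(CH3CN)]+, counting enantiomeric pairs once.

2

Each ox is bidentate and must span two cis positions.
There are 2 geometric isomers: H2O fac; H2O mer.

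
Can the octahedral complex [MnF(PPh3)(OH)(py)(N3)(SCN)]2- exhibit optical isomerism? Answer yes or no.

yes

The six octahedral sites form three mutually perpendicular trans pairs.
Exhaustive case analysis gives 15 geometric isomers.
Of these, 15 lack any improper symmetry element and so occur as enantiomeric pairs, giving 15 + 15 = 30 stereoisomers in total.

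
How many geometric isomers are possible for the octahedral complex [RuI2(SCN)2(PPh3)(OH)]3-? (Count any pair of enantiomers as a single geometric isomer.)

The six octahedral sites form three mutually perpendicular trans pairs.
Working through the distinct placements yields 6 geometric isomers: I trans, SCN trans; I trans, SCN cis; I cis, SCN trans; I cis, SCN cis (3 arrangements, 2 chiral).

6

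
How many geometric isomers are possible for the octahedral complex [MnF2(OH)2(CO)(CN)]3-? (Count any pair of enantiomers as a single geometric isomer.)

6

An octahedron has six vertices in three trans pairs; every non-trans pair is cis.
There are 6 geometric isomers: F trans, OH trans; F cis, OH cis (3 arrangements, 2 chiral); F cis, OH trans; F trans, OH cis.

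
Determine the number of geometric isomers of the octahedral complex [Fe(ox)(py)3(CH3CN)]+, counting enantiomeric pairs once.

2

In an octahedral complex each vertex has one trans partner and four cis neighbours.
Each ox is bidentate and must span two cis positions.
The distinct arrangements are (2 in all): py mer; py fac.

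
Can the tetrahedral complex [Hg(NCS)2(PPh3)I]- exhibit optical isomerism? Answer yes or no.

no

In a tetrahedral complex all four positions are equivalent and every pair of ligands is adjacent — there is no cis/trans distinction.
Only one geometric arrangement is possible.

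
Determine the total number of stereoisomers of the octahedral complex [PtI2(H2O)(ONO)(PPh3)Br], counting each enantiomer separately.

The six octahedral sites form three mutually perpendicular trans pairs.
Placing the ligands in turn and identifying arrangements related by rotation or reflection leaves 9 distinct geometric isomers.
Of these, 6 lack any improper symmetry element and so occur as enantiomeric pairs, giving 9 + 6 = 15 stereoisomers in total.

15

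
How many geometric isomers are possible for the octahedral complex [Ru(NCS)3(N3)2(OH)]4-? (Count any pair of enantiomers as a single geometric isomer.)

An octahedron has six vertices in three trans pairs; every non-trans pair is cis.
Working through the distinct placements yields 3 geometric isomers: NCS mer, N3 trans; NCS fac, N3 cis; NCS mer, N3 cis.

3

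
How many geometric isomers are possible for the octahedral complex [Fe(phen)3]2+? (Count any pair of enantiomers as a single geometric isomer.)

The six octahedral sites form three mutually perpendicular trans pairs.
Each phen is bidentate and must span two cis positions.
Only one geometric arrangement is possible; it has no improper symmetry element, so it exists as a pair of enantiomers (2 stereoisomers).

1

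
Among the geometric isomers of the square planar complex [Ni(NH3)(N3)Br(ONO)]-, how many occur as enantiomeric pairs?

In a square planar complex each vertex has one trans partner and two cis neighbours.
Systematic placement gives 3 geometric isomers: (Br/NH3 trans, N3/ONO trans); (Br/ONO trans, N3/NH3 trans); (Br/N3 trans, NH3/ONO trans).
Each arrangement has an internal mirror plane or centre of symmetry, so none is chiral.

0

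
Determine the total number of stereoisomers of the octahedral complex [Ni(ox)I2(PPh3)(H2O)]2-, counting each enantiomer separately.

6

An octahedron has six vertices in three trans pairs; every non-trans pair is cis.
Each ox is bidentate and must span two cis positions.
Systematic placement gives 4 geometric isomers: I cis (3 arrangements, 2 chiral); I trans.
Of these, 2 lack any improper symmetry element and so occur as enantiomeric pairs, giving 4 + 2 = 6 stereoisomers in total.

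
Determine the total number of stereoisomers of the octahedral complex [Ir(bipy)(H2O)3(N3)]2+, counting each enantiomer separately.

2

In an octahedral complex each vertex has one trans partner and four cis neighbours.
Each bipy is bidentate and must span two cis positions.
Systematic placement gives 2 geometric isomers: H2O mer; H2O fac.
Each arrangement has an internal mirror plane or centre of symmetry, so none is chiral.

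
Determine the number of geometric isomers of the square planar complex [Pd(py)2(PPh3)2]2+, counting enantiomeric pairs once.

2

The distinct arrangements are (2 in all): py cis; py trans.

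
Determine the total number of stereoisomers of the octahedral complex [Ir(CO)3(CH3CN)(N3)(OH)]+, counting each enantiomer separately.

5

An octahedron has six vertices in three trans pairs; every non-trans pair is cis.
There are 4 geometric isomers: CO mer (3 arrangements); CO fac (chiral).
One of these lacks any improper symmetry element and so occurs as an enantiomeric pair, giving 4 + 1 = 5 stereoisomers in total.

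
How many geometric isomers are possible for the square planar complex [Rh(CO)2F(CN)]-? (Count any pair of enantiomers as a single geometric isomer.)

In a square planar complex each vertex has one trans partner and two cis neighbours.
The distinct arrangements are (2 in all): CO cis; CO trans.

2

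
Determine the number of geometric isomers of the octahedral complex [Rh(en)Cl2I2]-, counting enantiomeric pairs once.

In an octahedral complex each vertex has one trans partner and four cis neighbours.
Each en is bidentate and must span two cis positions.
There are 3 geometric isomers: Cl trans, I cis; Cl cis, I cis (chiral); Cl cis, I trans.

3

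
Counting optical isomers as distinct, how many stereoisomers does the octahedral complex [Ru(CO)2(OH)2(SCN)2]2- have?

6

Working through the distinct placements yields 5 geometric isomers: CO trans, OH trans, SCN trans; CO trans, OH cis, SCN cis; CO cis, OH cis, SCN trans; CO cis, OH cis, SCN cis (chiral); CO cis, OH trans, SCN cis.
One of these lacks any improper symmetry element and so occurs as an enantiomeric pair, giving 5 + 1 = 6 stereoisomers in total.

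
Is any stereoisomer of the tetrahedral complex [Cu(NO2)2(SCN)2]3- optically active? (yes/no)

no

All four vertices of a tetrahedron are equivalent and mutually adjacent, so cis/trans isomerism cannot arise.
Only one geometric arrangement is possible.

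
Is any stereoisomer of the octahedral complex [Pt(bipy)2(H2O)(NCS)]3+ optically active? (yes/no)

yes

An octahedron has six vertices in three trans pairs; every non-trans pair is cis.
Each bipy is bidentate and must span two cis positions.
Working through the distinct placements yields 2 geometric isomers: H2O and NCS mutually trans; H2O and NCS mutually cis (chiral).
One of these lacks any improper symmetry element and so occurs as an enantiomeric pair, giving 2 + 1 = 3 stereoisomers in total.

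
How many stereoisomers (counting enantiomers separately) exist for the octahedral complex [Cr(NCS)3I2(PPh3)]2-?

An octahedron has six vertices in three trans pairs; every non-trans pair is cis.
Working through the distinct placements yields 3 geometric isomers: NCS mer, I trans; NCS fac, I cis; NCS mer, I cis.
Each arrangement has an internal mirror plane or centre of symmetry, so none is chiral.

3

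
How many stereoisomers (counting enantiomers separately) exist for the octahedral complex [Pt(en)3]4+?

Each en is bidentate and must span two cis positions.
Only one geometric arrangement is possible; it has no improper symmetry element, so it exists as a pair of enantiomers (2 stereoisomers).

2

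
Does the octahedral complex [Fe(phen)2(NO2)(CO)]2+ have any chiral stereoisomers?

yes

An octahedron has six vertices in three trans pairs; every non-trans pair is cis.
Each phen is bidentate and must span two cis positions.
There are 2 geometric isomers: NO2 and CO mutually trans; NO2 and CO mutually cis (chiral).
One of these lacks any improper symmetry element and so occurs as an enantiomeric pair, giving 2 + 1 = 3 stereoisomers in total.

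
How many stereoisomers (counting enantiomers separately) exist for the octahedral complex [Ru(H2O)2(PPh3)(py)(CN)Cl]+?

15

The six octahedral sites form three mutually perpendicular trans pairs.
Systematic enumeration (placing each ligand type in turn and discarding arrangements equivalent by rotation or reflection) gives 9 geometric isomers.
Of these, 6 lack any improper symmetry element and so occur as enantiomeric pairs, giving 9 + 6 = 15 stereoisomers in total.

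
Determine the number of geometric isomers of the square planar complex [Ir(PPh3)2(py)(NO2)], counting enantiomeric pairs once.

2

A square has two trans pairs of vertices; adjacent vertices are cis.
There are 2 geometric isomers: PPh3 cis; PPh3 trans.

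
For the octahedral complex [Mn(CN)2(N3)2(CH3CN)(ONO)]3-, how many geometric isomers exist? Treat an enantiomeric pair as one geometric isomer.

6

An octahedron has six vertices in three trans pairs; every non-trans pair is cis.
The distinct arrangements are (6 in all): CN cis, N3 cis (3 arrangements, 2 chiral); CN cis, N3 trans; CN trans, N3 cis; CN trans, N3 trans.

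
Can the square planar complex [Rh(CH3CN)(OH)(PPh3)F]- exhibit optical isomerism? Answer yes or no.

In a square planar complex each vertex has one trans partner and two cis neighbours.
Systematic placement gives 3 geometric isomers: (CH3CN/OH trans, F/PPh3 trans); (CH3CN/PPh3 trans, F/OH trans); (CH3CN/F trans, OH/PPh3 trans).
Each arrangement has an internal mirror plane or centre of symmetry, so none is chiral.

no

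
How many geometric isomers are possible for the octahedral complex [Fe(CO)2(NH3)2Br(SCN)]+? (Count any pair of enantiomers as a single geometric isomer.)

6

An octahedron has six vertices in three trans pairs; every non-trans pair is cis.
Working through the distinct placements yields 6 geometric isomers: CO cis, NH3 cis (3 arrangements, 2 chiral); CO cis, NH3 trans; CO trans, NH3 cis; CO trans, NH3 trans.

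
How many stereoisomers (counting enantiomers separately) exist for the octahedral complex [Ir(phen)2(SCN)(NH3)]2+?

3

The six octahedral sites form three mutually perpendicular trans pairs.
Each phen is bidentate and must span two cis positions.
The distinct arrangements are (2 in all): SCN and NH3 mutually trans; SCN and NH3 mutually cis (chiral).
One of these lacks any improper symmetry element and so occurs as an enantiomeric pair, giving 2 + 1 = 3 stereoisomers in total.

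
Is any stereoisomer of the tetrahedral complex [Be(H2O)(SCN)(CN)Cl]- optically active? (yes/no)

All four vertices of a tetrahedron are equivalent and mutually adjacent, so cis/trans isomerism cannot arise.
Only one geometric arrangement is possible; it has no improper symmetry element, so it exists as a pair of enantiomers (2 stereoisomers).

yes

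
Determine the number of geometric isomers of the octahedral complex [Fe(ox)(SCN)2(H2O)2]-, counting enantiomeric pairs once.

3

The six octahedral sites form three mutually perpendicular trans pairs.
Each ox is bidentate and must span two cis positions.
Working through the distinct placements yields 3 geometric isomers: SCN cis, H2O trans; SCN cis, H2O cis (chiral); SCN trans, H2O cis.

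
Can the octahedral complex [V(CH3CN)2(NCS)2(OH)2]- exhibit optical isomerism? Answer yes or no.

yes

The six octahedral sites form three mutually perpendicular trans pairs.
The distinct arrangements are (5 in all): CH3CN trans, NCS trans, OH trans; CH3CN trans, NCS cis, OH cis; CH3CN cis, NCS cis, OH trans; CH3CN cis, NCS cis, OH cis (chiral); CH3CN cis, NCS trans, OH cis.
One of these lacks any improper symmetry element and so occurs as an enantiomeric pair, giving 5 + 1 = 6 stereoisomers in total.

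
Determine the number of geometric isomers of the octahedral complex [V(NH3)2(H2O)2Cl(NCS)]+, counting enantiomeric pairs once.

In an octahedral complex each vertex has one trans partner and four cis neighbours.
Working through the distinct placements yields 6 geometric isomers: NH3 trans, H2O cis; NH3 cis, H2O cis (3 arrangements, 2 chiral); NH3 trans, H2O trans; NH3 cis, H2O trans.

6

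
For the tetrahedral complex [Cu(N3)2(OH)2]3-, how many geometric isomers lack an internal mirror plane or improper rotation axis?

0

All four vertices of a tetrahedron are equivalent and mutually adjacent, so cis/trans isomerism cannot arise.
Only one geometric arrangement is possible.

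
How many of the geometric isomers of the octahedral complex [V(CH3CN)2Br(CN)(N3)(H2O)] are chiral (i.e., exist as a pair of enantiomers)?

The six octahedral sites form three mutually perpendicular trans pairs.
Systematic enumeration (placing each ligand type in turn and discarding arrangements equivalent by rotation or reflection) gives 9 geometric isomers.
Of these, 6 lack any improper symmetry element and so occur as enantiomeric pairs, giving 9 + 6 = 15 stereoisomers in total.

6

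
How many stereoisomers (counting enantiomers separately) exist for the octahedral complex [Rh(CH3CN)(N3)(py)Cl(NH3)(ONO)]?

30

The six octahedral sites form three mutually perpendicular trans pairs.
Systematic enumeration (placing each ligand type in turn and discarding arrangements equivalent by rotation or reflection) gives 15 geometric isomers.
Of these, 15 lack any improper symmetry element and so occur as enantiomeric pairs, giving 15 + 15 = 30 stereoisomers in total.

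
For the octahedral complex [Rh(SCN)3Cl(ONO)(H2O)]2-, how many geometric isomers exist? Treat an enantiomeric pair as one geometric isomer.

Working through the distinct placements yields 4 geometric isomers: SCN mer (3 arrangements); SCN fac (chiral).

4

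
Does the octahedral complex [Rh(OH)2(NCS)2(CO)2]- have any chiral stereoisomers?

yes

Systematic placement gives 5 geometric isomers: OH trans, NCS trans, CO trans; OH cis, NCS cis, CO trans; OH trans, NCS cis, CO cis; OH cis, NCS cis, CO cis (chiral); OH cis, NCS trans, CO cis.
One of these lacks any improper symmetry element and so occurs as an enantiomeric pair, giving 5 + 1 = 6 stereoisomers in total.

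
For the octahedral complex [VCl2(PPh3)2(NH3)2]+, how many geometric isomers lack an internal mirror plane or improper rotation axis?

1

An octahedron has six vertices in three trans pairs; every non-trans pair is cis.
The distinct arrangements are (5 in all): Cl trans, PPh3 trans, NH3 trans; Cl trans, PPh3 cis, NH3 cis; Cl cis, PPh3 trans, NH3 cis; Cl cis, PPh3 cis, NH3 cis (chiral); Cl cis, PPh3 cis, NH3 trans.
One of these lacks any improper symmetry element and so occurs as an enantiomeric pair, giving 5 + 1 = 6 stereoisomers in total.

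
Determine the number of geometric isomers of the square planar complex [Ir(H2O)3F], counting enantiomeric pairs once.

1

A square has two trans pairs of vertices; adjacent vertices are cis.
Only one geometric arrangement is possible.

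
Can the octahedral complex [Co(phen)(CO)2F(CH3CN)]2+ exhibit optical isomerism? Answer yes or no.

An octahedron has six vertices in three trans pairs; every non-trans pair is cis.
Each phen is bidentate and must span two cis positions.
There are 4 geometric isomers: CO cis (3 arrangements, 2 chiral); CO trans.
Of these, 2 lack any improper symmetry element and so occur as enantiomeric pairs, giving 4 + 2 = 6 stereoisomers in total.

yes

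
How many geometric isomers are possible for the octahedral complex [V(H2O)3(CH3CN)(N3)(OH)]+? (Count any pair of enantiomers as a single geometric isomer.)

4

An octahedron has six vertices in three trans pairs; every non-trans pair is cis.
Working through the distinct placements yields 4 geometric isomers: H2O mer (3 arrangements); H2O fac (chiral).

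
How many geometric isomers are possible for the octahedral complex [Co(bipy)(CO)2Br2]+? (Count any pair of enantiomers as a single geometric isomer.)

An octahedron has six vertices in three trans pairs; every non-trans pair is cis.
Each bipy is bidentate and must span two cis positions.
There are 3 geometric isomers: CO cis, Br trans; CO cis, Br cis (chiral); CO trans, Br cis.

3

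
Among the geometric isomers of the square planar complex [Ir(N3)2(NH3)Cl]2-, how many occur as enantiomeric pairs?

In a square planar complex each vertex has one trans partner and two cis neighbours.
There are 2 geometric isomers: N3 cis; N3 trans.
Each arrangement has an internal mirror plane or centre of symmetry, so none is chiral.

0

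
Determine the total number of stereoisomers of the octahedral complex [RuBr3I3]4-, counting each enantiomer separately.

2

The six octahedral sites form three mutually perpendicular trans pairs.
Systematic placement gives 2 geometric isomers: Br mer; Br fac.
Each arrangement has an internal mirror plane or centre of symmetry, so none is chiral.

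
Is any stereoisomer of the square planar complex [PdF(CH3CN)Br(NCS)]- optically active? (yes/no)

In a square planar complex each vertex has one trans partner and two cis neighbours.
The distinct arrangements are (3 in all): (Br/F trans, CH3CN/NCS trans); (Br/NCS trans, CH3CN/F trans); (Br/CH3CN trans, F/NCS trans).
Each arrangement has an internal mirror plane or centre of symmetry, so none is chiral.

no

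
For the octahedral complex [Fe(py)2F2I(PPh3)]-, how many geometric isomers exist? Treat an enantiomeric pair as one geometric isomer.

6

An octahedron has six vertices in three trans pairs; every non-trans pair is cis.
Systematic placement gives 6 geometric isomers: py trans, F trans; py cis, F trans; py trans, F cis; py cis, F cis (3 arrangements, 2 chiral).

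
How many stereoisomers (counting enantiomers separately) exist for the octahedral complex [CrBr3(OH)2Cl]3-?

In an octahedral complex each vertex has one trans partner and four cis neighbours.
The distinct arrangements are (3 in all): Br mer, OH trans; Br mer, OH cis; Br fac, OH cis.
Each arrangement has an internal mirror plane or centre of symmetry, so none is chiral.

3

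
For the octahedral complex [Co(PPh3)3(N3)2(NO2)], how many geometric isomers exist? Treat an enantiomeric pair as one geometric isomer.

3

An octahedron has six vertices in three trans pairs; every non-trans pair is cis.
Working through the distinct placements yields 3 geometric isomers: PPh3 mer, N3 trans; PPh3 mer, N3 cis; PPh3 fac, N3 cis.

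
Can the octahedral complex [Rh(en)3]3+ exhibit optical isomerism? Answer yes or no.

Each en is bidentate and must span two cis positions.
Only one geometric arrangement is possible; it has no improper symmetry element, so it exists as a pair of enantiomers (2 stereoisomers).

yes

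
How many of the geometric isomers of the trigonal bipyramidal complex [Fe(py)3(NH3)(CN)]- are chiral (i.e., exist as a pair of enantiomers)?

In a trigonal bipyramid the two axial positions differ from the three equatorial ones.
There are 4 geometric isomers: NH3 axial, CN axial; NH3 equatorial, CN axial; NH3 axial, CN equatorial; NH3 equatorial, CN equatorial.
Each arrangement has an internal mirror plane or centre of symmetry, so none is chiral.

0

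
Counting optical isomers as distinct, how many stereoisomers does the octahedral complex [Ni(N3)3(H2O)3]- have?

Systematic placement gives 2 geometric isomers: N3 mer; N3 fac.
Each arrangement has an internal mirror plane or centre of symmetry, so none is chiral.

2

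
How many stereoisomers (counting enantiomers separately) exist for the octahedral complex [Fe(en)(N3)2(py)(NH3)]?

6

The six octahedral sites form three mutually perpendicular trans pairs.
Each en is bidentate and must span two cis positions.
The distinct arrangements are (4 in all): N3 trans; N3 cis (3 arrangements, 2 chiral).
Of these, 2 lack any improper symmetry element and so occur as enantiomeric pairs, giving 4 + 2 = 6 stereoisomers in total.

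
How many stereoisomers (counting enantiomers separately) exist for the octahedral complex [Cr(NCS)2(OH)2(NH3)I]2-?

The six octahedral sites form three mutually perpendicular trans pairs.
The distinct arrangements are (6 in all): NCS cis, OH trans; NCS cis, OH cis (3 arrangements, 2 chiral); NCS trans, OH trans; NCS trans, OH cis.
Of these, 2 lack any improper symmetry element and so occur as enantiomeric pairs, giving 6 + 2 = 8 stereoisomers in total.

8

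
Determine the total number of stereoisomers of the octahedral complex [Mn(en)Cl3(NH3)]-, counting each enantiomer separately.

2

An octahedron has six vertices in three trans pairs; every non-trans pair is cis.
Each en is bidentate and must span two cis positions.
The distinct arrangements are (2 in all): Cl mer; Cl fac.
Each arrangement has an internal mirror plane or centre of symmetry, so none is chiral.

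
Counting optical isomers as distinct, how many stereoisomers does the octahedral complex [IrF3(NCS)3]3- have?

The six octahedral sites form three mutually perpendicular trans pairs.
There are 2 geometric isomers: F mer; F fac.
Each arrangement has an internal mirror plane or centre of symmetry, so none is chiral.

2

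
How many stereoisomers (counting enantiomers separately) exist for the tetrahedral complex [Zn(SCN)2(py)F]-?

1

All four vertices of a tetrahedron are equivalent and mutually adjacent, so cis/trans isomerism cannot arise.
Only one geometric arrangement is possible.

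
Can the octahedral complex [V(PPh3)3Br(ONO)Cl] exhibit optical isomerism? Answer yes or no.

yes

There are 4 geometric isomers: PPh3 mer (3 arrangements); PPh3 fac (chiral).
One of these lacks any improper symmetry element and so occurs as an enantiomeric pair, giving 4 + 1 = 5 stereoisomers in total.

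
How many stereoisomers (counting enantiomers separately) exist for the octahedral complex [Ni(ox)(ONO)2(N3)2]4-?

4

An octahedron has six vertices in three trans pairs; every non-trans pair is cis.
Each ox is bidentate and must span two cis positions.
The distinct arrangements are (3 in all): ONO cis, N3 trans; ONO cis, N3 cis (chiral); ONO trans, N3 cis.
One of these lacks any improper symmetry element and so occurs as an enantiomeric pair, giving 3 + 1 = 4 stereoisomers in total.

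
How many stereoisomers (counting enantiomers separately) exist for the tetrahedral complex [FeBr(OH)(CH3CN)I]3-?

In a tetrahedral complex all four positions are equivalent and every pair of ligands is adjacent — there is no cis/trans distinction.
Only one geometric arrangement is possible; it has no improper symmetry element, so it exists as a pair of enantiomers (2 stereoisomers).

2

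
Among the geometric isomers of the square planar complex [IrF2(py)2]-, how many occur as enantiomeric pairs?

0

A square has two trans pairs of vertices; adjacent vertices are cis.
There are 2 geometric isomers: F cis; F trans.
Each arrangement has an internal mirror plane or centre of symmetry, so none is chiral.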